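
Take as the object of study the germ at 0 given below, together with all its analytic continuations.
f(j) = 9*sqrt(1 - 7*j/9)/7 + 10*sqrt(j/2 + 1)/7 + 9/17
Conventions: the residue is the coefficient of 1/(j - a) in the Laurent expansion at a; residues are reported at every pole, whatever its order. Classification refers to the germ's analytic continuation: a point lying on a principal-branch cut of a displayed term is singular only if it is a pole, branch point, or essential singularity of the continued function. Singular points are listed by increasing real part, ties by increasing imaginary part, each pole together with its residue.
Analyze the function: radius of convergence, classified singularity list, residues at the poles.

Radius of convergence at 0: 9/7.
At -2: an algebraic (square-root) branch point.
At 9/7: an algebraic (square-root) branch point.

Branch term (9/7)*sqrt(1 - j/(9/7)): its argument vanishes at j = 9/7, a square-root branch point, modulus 9/7.
Branch term (10/7)*sqrt(1 - j/(-2)): its argument vanishes at j = -2, a square-root branch point, modulus 2.
The radius of convergence is the smallest modulus among the singular points: 9/7.
List the singular points by increasing real part (a conjugate pair: the negative imaginary part first).


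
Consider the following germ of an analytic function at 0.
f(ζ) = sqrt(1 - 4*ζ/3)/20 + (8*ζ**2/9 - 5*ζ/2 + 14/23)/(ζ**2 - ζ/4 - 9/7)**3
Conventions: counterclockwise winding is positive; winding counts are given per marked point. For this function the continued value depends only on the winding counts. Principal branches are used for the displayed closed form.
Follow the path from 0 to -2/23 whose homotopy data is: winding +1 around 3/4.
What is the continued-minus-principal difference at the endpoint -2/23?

The rational part is single-valued and drops out of the difference; each branch term changes only by its own monodromy.
(1/20)*sqrt(1 - ζ/(3/4)): winding +1 is odd, the square root flips sign, contributing -2*(1/20)*sqrt(1 - (-2/23)/(3/4)) = -2*(1/20)*sqrt(77/69) = -(1/690)*sqrt(5313).
Summing the contributions at ζ = -2/23 gives -(1/690)*sqrt(5313).

Continued minus principal equals -(1/690)*sqrt(5313).


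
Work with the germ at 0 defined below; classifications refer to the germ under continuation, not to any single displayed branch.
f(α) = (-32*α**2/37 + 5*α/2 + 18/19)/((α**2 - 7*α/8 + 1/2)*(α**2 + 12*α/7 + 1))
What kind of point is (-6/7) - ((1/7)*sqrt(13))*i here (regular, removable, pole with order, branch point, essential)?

The denominator factor α**2 + 12*α/7 + 1 vanishes at (-6/7) - ((1/7)*sqrt(13))*i and appears to the power 1; the numerator there equals (-55165/34447) - ((2063/3626)*sqrt(13))*i, nonzero, and no other factor vanishes.
Hence a pole whose order is the multiplicity, 1.

The point is a pole of order 1.


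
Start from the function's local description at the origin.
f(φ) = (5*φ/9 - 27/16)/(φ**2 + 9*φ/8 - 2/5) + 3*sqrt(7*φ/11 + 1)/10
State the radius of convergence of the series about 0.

The radius of convergence is -9/16 + (1/80)*sqrt(4585).

Denominator factor (φ**2 + 9*φ/8 - 2/5): discriminant 917/320, real irrational roots -9/16 + (1/80)*sqrt(4585) and -9/16 - (1/80)*sqrt(4585); poles of order 1, moduli -9/16 + (1/80)*sqrt(4585) and 9/16 + (1/80)*sqrt(4585).
Branch term (3/10)*sqrt(1 - φ/(-11/7)): its argument vanishes at φ = -11/7, a square-root branch point, modulus 11/7.
The radius of convergence is the smallest modulus among the singular points: -9/16 + (1/80)*sqrt(4585).


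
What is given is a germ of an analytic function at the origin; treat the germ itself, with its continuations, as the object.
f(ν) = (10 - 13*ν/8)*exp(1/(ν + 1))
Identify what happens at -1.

The point is an essential singularity.

The exponent 1/(ν - (-1)) has a pole at -1, so exp(1/(ν - (-1))) takes every nonzero value near it: an essential singularity (not a pole of any order).


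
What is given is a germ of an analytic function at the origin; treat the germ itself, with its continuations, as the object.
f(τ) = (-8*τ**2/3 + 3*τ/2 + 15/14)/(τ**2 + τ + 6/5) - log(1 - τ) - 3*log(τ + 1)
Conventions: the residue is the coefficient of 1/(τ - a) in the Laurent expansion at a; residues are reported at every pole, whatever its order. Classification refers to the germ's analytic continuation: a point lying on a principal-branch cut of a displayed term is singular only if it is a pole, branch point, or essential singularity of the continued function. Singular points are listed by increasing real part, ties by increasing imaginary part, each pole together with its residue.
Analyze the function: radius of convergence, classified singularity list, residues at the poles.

Denominator factor (τ**2 + τ + 6/5): discriminant -19/5, complex-conjugate roots (-1/2) + ((1/10)*sqrt(95))*i and (-1/2) - ((1/10)*sqrt(95))*i; poles of order 1, moduli (1/5)*sqrt(30) and (1/5)*sqrt(30).
Branch term (-3)*log(1 - τ/(-1)): its argument vanishes at τ = -1, a logarithmic branch point, modulus 1.
Branch term (-1)*log(1 - τ/(1)): its argument vanishes at τ = 1, a logarithmic branch point, modulus 1.
The radius of convergence is the smallest modulus among the singular points: 1.
The branch terms are analytic at (-1/2) - ((1/10)*sqrt(95))*i and contribute nothing to the residue; only the rational part matters.
The factor τ**2 + τ + 6/5 splits as (τ - a)(τ - a') with a = (-1/2) - ((1/10)*sqrt(95))*i, a' = (-1/2) + ((1/10)*sqrt(95))*i. At the order-1 pole a set g(τ) = (τ - a)*(rational part) = [-8*τ**2/3 + 3*τ/2 + 15/14] / (τ - a').
Simple pole: residue = g(a) at a = (-1/2) - ((1/10)*sqrt(95))*i, which is (25/12) + ((919/7980)*sqrt(95))*i.
The branch terms are analytic at (-1/2) + ((1/10)*sqrt(95))*i and contribute nothing to the residue; only the rational part matters.
The factor τ**2 + τ + 6/5 splits as (τ - a)(τ - a') with a = (-1/2) + ((1/10)*sqrt(95))*i, a' = (-1/2) - ((1/10)*sqrt(95))*i. At the order-1 pole a set g(τ) = (τ - a)*(rational part) = [-8*τ**2/3 + 3*τ/2 + 15/14] / (τ - a').
Simple pole: residue = g(a) at a = (-1/2) + ((1/10)*sqrt(95))*i, which is (25/12) - ((919/7980)*sqrt(95))*i.
List the singular points by increasing real part (a conjugate pair: the negative imaginary part first).

Radius of convergence at 0: 1.
At -1: a logarithmic branch point.
At (-1/2) - ((1/10)*sqrt(95))*i: a pole of order 1; residue (25/12) + ((919/7980)*sqrt(95))*i.
At (-1/2) + ((1/10)*sqrt(95))*i: a pole of order 1; residue (25/12) - ((919/7980)*sqrt(95))*i.
At 1: a logarithmic branch point.


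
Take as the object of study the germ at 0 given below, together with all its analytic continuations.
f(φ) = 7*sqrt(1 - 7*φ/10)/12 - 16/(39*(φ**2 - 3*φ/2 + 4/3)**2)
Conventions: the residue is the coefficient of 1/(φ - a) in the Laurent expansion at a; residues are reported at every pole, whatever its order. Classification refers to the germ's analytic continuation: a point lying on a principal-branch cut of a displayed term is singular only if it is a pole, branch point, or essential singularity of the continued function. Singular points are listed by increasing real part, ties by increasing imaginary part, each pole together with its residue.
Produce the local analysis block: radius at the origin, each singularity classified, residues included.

Denominator factor (φ**2 - 3*φ/2 + 4/3)^2: discriminant -37/12, complex-conjugate roots (3/4) + ((1/12)*sqrt(111))*i and (3/4) - ((1/12)*sqrt(111))*i; poles of order 2, moduli (2/3)*sqrt(3) and (2/3)*sqrt(3).
Branch term (7/12)*sqrt(1 - φ/(10/7)): its argument vanishes at φ = 10/7, a square-root branch point, modulus 10/7.
The radius of convergence is the smallest modulus among the singular points: (2/3)*sqrt(3).
The branch term is analytic at (3/4) - ((1/12)*sqrt(111))*i and contributes nothing to the residue; only the rational part matters.
The factor φ**2 - 3*φ/2 + 4/3 splits as (φ - a)(φ - a') with a = (3/4) - ((1/12)*sqrt(111))*i, a' = (3/4) + ((1/12)*sqrt(111))*i. At the order-2 pole a set g(φ) = (φ - a)^2*(rational part) = [-16/39] / (φ - a')^2.
Order-2 pole: residue = g'(a); g'((3/4) - ((1/12)*sqrt(111))*i) = -((256/17797)*sqrt(111))*i, so the residue is -((256/17797)*sqrt(111))*i.
The branch term is analytic at (3/4) + ((1/12)*sqrt(111))*i and contributes nothing to the residue; only the rational part matters.
The factor φ**2 - 3*φ/2 + 4/3 splits as (φ - a)(φ - a') with a = (3/4) + ((1/12)*sqrt(111))*i, a' = (3/4) - ((1/12)*sqrt(111))*i. At the order-2 pole a set g(φ) = (φ - a)^2*(rational part) = [-16/39] / (φ - a')^2.
Order-2 pole: residue = g'(a); g'((3/4) + ((1/12)*sqrt(111))*i) = ((256/17797)*sqrt(111))*i, so the residue is ((256/17797)*sqrt(111))*i.
List the singular points by increasing real part (a conjugate pair: the negative imaginary part first).

Radius of convergence at 0: (2/3)*sqrt(3).
At (3/4) - ((1/12)*sqrt(111))*i: a pole of order 2; residue -((256/17797)*sqrt(111))*i.
At (3/4) + ((1/12)*sqrt(111))*i: a pole of order 2; residue ((256/17797)*sqrt(111))*i.
At 10/7: an algebraic (square-root) branch point.


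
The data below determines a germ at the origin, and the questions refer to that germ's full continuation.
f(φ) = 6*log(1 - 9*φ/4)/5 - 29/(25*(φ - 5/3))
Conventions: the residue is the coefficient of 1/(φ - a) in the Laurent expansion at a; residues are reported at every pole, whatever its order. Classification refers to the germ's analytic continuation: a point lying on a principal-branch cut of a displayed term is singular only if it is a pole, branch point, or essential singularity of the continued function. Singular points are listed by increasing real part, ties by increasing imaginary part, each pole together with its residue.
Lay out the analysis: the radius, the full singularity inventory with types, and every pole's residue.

Radius of convergence at 0: 4/9.
At 4/9: a logarithmic branch point.
At 5/3: a pole of order 1; residue -29/25.

Denominator factor (φ - 5/3): pole of order 1 at 5/3, modulus 5/3.
Branch term (6/5)*log(1 - φ/(4/9)): its argument vanishes at φ = 4/9, a logarithmic branch point, modulus 4/9.
The radius of convergence is the smallest modulus among the singular points: 4/9.
The branch term is analytic at 5/3 and contributes nothing to the residue; only the rational part matters.
At the order-1 pole 5/3 set g(φ) = (φ - (5/3))*(rational part) = -29/25.
Simple pole: residue = g(a) at a = 5/3, which is -29/25.
List the singular points by increasing real part (a conjugate pair: the negative imaginary part first).


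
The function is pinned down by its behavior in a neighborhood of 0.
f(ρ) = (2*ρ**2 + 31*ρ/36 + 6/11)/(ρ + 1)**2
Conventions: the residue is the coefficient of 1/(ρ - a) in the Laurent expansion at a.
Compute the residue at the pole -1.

At the order-2 pole -1 set g(ρ) = (ρ - (-1))^2*f(ρ) = 2*ρ**2 + 31*ρ/36 + 6/11.
Order-2 pole: residue = g'(a); g'(-1) = -113/36, so the residue is -113/36.

The residue is -113/36.


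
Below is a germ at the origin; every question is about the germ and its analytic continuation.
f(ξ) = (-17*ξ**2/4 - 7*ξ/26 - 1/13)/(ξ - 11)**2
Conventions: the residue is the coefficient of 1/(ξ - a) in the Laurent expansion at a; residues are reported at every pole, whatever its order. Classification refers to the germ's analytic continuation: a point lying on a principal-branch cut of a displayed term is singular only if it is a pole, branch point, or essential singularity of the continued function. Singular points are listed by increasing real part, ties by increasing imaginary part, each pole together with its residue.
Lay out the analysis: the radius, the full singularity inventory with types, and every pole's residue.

Denominator factor (ξ - 11)^2: pole of order 2 at 11, modulus 11.
The radius of convergence is the smallest modulus among the singular points: 11.
At the order-2 pole 11 set g(ξ) = (ξ - (11))^2*f(ξ) = -17*ξ**2/4 - 7*ξ/26 - 1/13.
Order-2 pole: residue = g'(a); g'(11) = -1219/13, so the residue is -1219/13.

Radius of convergence at 0: 11.
At 11: a pole of order 2; residue -1219/13.


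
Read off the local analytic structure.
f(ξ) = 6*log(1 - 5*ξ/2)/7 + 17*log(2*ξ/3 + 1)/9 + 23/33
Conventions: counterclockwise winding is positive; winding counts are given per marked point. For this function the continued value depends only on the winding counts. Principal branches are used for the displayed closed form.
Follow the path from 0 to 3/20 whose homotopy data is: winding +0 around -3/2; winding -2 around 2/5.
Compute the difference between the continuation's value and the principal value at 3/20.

Continued minus principal equals -(24/7)*pi*i.

The rational part is single-valued and drops out of the difference; each branch term changes only by its own monodromy.
(17/9)*log(1 - ξ/(-3/2)): winding 0 around -3/2, so this term returns to its principal value, contribution 0.
(6/7)*log(1 - ξ/(2/5)): each positive loop around 2/5 adds 2*pi*i to the log, so winding -2 contributes (6/7)*(-2)*2*pi*i = -(24/7)*pi*i.
Summing the contributions at ξ = 3/20 gives -(24/7)*pi*i.


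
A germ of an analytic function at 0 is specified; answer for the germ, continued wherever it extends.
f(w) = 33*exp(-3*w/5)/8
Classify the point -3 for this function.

The point is a regular point.

There is no denominator, hence no pole anywhere.
The factor exp(-3*w/5) is entire.
So the germ continues analytically to -3.


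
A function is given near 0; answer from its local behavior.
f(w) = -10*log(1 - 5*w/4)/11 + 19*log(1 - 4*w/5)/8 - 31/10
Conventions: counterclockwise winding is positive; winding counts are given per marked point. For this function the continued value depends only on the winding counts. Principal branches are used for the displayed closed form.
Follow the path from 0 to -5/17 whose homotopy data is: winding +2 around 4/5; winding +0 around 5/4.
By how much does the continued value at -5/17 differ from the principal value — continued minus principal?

Continued minus principal equals -(40/11)*pi*i.

The rational part is single-valued and drops out of the difference; each branch term changes only by its own monodromy.
(19/8)*log(1 - w/(5/4)): winding 0 around 5/4, so this term returns to its principal value, contribution 0.
(-10/11)*log(1 - w/(4/5)): each positive loop around 4/5 adds 2*pi*i to the log, so winding +2 contributes (-10/11)*(2)*2*pi*i = -(40/11)*pi*i.
Summing the contributions at w = -5/17 gives -(40/11)*pi*i.


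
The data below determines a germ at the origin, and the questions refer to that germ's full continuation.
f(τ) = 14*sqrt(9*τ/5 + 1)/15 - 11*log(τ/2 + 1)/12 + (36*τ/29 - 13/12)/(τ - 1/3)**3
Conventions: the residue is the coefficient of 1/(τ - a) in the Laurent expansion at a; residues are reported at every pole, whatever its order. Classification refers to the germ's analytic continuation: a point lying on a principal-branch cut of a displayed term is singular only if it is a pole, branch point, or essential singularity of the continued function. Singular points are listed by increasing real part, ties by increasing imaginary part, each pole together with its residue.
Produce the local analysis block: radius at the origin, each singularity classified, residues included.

Radius of convergence at 0: 1/3.
At -2: a logarithmic branch point.
At -5/9: an algebraic (square-root) branch point.
At 1/3: a pole of order 3; residue 0.

Denominator factor (τ - 1/3)^3: pole of order 3 at 1/3, modulus 1/3.
Branch term (-11/12)*log(1 - τ/(-2)): its argument vanishes at τ = -2, a logarithmic branch point, modulus 2.
Branch term (14/15)*sqrt(1 - τ/(-5/9)): its argument vanishes at τ = -5/9, a square-root branch point, modulus 5/9.
The radius of convergence is the smallest modulus among the singular points: 1/3.
The branch terms are analytic at 1/3 and contribute nothing to the residue; only the rational part matters.
At the order-3 pole 1/3 set g(τ) = (τ - (1/3))^3*(rational part) = 36*τ/29 - 13/12.
Order-3 pole: residue = g''(a)/2; g''(1/3) = 0, so the residue is 0.
List the singular points by increasing real part (a conjugate pair: the negative imaginary part first).


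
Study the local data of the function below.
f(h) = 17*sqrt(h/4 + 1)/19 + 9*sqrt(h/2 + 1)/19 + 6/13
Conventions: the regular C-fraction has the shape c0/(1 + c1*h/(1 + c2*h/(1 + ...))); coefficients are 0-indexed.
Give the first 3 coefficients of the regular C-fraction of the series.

The regular C-fraction coefficients are [452/247, -455/3616, 27903/126560].

Taylor coefficients (expand at 0): a_0 = 452/247, a_1 = 35/152, a_2 = -53/2432.
c0 = a_0 = 452/247. Peel one level at a time: if S = 1 + c*h/S' with S'(0) = 1, then c is the h-coefficient of S and S' = c*h/(S - 1).
S_1 = c0/f = 1 + (-455/3616)*h + (362739/13075456)*h^2 + ...; c1 = -455/3616.
S_2 = c1*h/(S_1 - 1) = 1 + (27903/126560)*h + ...; c2 = 27903/126560.


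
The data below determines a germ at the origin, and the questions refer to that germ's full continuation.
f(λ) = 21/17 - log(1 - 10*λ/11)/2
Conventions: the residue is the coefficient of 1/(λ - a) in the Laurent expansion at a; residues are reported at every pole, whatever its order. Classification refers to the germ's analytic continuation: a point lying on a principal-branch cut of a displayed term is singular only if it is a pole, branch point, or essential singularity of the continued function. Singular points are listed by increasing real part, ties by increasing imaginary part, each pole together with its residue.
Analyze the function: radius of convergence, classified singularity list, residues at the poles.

Radius of convergence at 0: 11/10.
At 11/10: a logarithmic branch point.

Branch term (-1/2)*log(1 - λ/(11/10)): its argument vanishes at λ = 11/10, a logarithmic branch point, modulus 11/10.
The radius of convergence is the smallest modulus among the singular points: 11/10.


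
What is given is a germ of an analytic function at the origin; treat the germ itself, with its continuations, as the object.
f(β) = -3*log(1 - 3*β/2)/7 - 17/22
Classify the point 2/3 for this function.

The point is a logarithmic branch point.

The term (-3/7)*log(1 - β/(2/3)) has argument 1 - 2/3/(2/3) = 0 at 2/3: a logarithmic (infinitely-sheeted) branch point; the remaining terms are analytic or single-valued there.


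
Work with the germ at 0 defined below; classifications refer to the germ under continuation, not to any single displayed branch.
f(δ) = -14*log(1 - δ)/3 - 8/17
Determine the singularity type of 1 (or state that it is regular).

The point is a logarithmic branch point.

The term (-14/3)*log(1 - δ/(1)) has argument 1 - 1/(1) = 0 at 1: a logarithmic (infinitely-sheeted) branch point; the remaining terms are analytic or single-valued there.


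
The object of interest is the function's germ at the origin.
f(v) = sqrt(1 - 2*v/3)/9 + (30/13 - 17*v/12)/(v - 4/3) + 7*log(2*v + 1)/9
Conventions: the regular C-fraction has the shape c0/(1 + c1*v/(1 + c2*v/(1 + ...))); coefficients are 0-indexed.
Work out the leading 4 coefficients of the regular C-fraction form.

The regular C-fraction coefficients are [-379/234, 7205/9096, 2459431/4369112, -1413588136/2453566203].

Taylor coefficients (expand at 0): a_0 = -379/234, a_1 = 7205/5616, a_2 = -117155/67392, a_3 = 1568485/808704.
c0 = a_0 = -379/234. Peel one level at a time: if S = 1 + c*v/S' with S'(0) = 1, then c is the v-coefficient of S and S' = c*v/(S - 1).
S_1 = c0/f = 1 + (7205/9096)*v + (-12297155/27579072)*v^2 + ...; c1 = 7205/9096.
S_2 = c1*v/(S_1 - 1) = 1 + (2459431/4369112)*v + (6060899/18688329)*v^2 + ...; c2 = 2459431/4369112.
S_3 = c2*v/(S_2 - 1) = 1 + (-1413588136/2453566203)*v + ...; c3 = -1413588136/2453566203.


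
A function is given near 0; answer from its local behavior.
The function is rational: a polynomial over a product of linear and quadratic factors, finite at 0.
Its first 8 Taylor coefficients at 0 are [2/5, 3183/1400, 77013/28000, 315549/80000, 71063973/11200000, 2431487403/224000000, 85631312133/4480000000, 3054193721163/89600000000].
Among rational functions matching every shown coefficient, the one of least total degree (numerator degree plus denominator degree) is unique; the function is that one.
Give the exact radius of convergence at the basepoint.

The radius of convergence is 5/9.

No rational of total degree below 4 reproduces all 8 coefficients; solving the [2/2] Pade equations on them gives f(k) = (-13*k**2/7 + 13*k/14 + 8/27)/((k - 4/3)*(k - 5/9)), whose expansion matches every shown term.
Denominator factor (k - 5/9): pole of order 1 at 5/9, modulus 5/9.
Denominator factor (k - 4/3): pole of order 1 at 4/3, modulus 4/3.
The radius of convergence is the smallest modulus among the singular points: 5/9.


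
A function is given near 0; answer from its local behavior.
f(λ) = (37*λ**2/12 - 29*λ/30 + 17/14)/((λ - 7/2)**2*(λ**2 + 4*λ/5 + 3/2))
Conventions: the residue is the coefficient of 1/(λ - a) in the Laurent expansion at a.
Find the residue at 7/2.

At the order-2 pole 7/2 set g(λ) = (λ - (7/2))^2*f(λ) = (37*λ**2/12 - 29*λ/30 + 17/14)/(λ**2 + 4*λ/5 + 3/2).
Order-2 pole: residue = g'(a); g'(7/2) = 533500/2300781, so the residue is 533500/2300781.

The residue is 533500/2300781.


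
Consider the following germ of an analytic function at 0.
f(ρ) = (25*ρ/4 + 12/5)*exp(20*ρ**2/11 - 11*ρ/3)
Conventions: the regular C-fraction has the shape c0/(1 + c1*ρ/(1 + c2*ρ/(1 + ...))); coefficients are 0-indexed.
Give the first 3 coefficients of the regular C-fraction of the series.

The regular C-fraction coefficients are [12/5, 17/16, -54163/26928].

Taylor coefficients (expand at 0): a_0 = 12/5, a_1 = -51/20, a_2 = -1597/660.
c0 = a_0 = 12/5. Peel one level at a time: if S = 1 + c*ρ/S' with S'(0) = 1, then c is the ρ-coefficient of S and S' = c*ρ/(S - 1).
S_1 = c0/f = 1 + (17/16)*ρ + (54163/25344)*ρ^2 + ...; c1 = 17/16.
S_2 = c1*ρ/(S_1 - 1) = 1 + (-54163/26928)*ρ + ...; c2 = -54163/26928.


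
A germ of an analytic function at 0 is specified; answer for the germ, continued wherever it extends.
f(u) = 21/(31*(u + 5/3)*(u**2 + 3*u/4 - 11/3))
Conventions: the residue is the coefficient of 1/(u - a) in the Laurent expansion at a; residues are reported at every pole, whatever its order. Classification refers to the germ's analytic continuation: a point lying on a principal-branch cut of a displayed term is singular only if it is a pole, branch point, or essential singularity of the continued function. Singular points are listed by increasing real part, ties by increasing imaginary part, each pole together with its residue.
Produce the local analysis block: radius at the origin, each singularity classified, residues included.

Radius of convergence at 0: -3/8 + (1/24)*sqrt(2193).
At -3/8 - (1/24)*sqrt(2193): a pole of order 1; residue 54/341 + (18/8041)*sqrt(2193).
At -5/3: a pole of order 1; residue -108/341.
At -3/8 + (1/24)*sqrt(2193): a pole of order 1; residue 54/341 - (18/8041)*sqrt(2193).

Denominator factor (u**2 + 3*u/4 - 11/3): discriminant 731/48, real irrational roots -3/8 + (1/24)*sqrt(2193) and -3/8 - (1/24)*sqrt(2193); poles of order 1, moduli -3/8 + (1/24)*sqrt(2193) and 3/8 + (1/24)*sqrt(2193).
Denominator factor (u + 5/3): pole of order 1 at -5/3, modulus 5/3.
The radius of convergence is the smallest modulus among the singular points: -3/8 + (1/24)*sqrt(2193).
The factor u**2 + 3*u/4 - 11/3 splits as (u - a)(u - a') with a = -3/8 - (1/24)*sqrt(2193), a' = -3/8 + (1/24)*sqrt(2193). At the order-1 pole a set g(u) = (u - a)*f(u) = [21/(31*(u + 5/3))] / (u - a').
Simple pole: residue = g(a) at a = -3/8 - (1/24)*sqrt(2193), which is 54/341 + (18/8041)*sqrt(2193).
At the order-1 pole -5/3 set g(u) = (u - (-5/3))*f(u) = 21/(31*(u**2 + 3*u/4 - 11/3)).
Simple pole: residue = g(a) at a = -5/3, which is -108/341.
The factor u**2 + 3*u/4 - 11/3 splits as (u - a)(u - a') with a = -3/8 + (1/24)*sqrt(2193), a' = -3/8 - (1/24)*sqrt(2193). At the order-1 pole a set g(u) = (u - a)*f(u) = [21/(31*(u + 5/3))] / (u - a').
Simple pole: residue = g(a) at a = -3/8 + (1/24)*sqrt(2193), which is 54/341 - (18/8041)*sqrt(2193).
List the singular points by increasing real part (a conjugate pair: the negative imaginary part first).


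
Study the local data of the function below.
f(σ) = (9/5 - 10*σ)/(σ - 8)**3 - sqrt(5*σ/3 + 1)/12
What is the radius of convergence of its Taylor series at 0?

The radius of convergence is 3/5.

Denominator factor (σ - 8)^3: pole of order 3 at 8, modulus 8.
Branch term (-1/12)*sqrt(1 - σ/(-3/5)): its argument vanishes at σ = -3/5, a square-root branch point, modulus 3/5.
The radius of convergence is the smallest modulus among the singular points: 3/5.


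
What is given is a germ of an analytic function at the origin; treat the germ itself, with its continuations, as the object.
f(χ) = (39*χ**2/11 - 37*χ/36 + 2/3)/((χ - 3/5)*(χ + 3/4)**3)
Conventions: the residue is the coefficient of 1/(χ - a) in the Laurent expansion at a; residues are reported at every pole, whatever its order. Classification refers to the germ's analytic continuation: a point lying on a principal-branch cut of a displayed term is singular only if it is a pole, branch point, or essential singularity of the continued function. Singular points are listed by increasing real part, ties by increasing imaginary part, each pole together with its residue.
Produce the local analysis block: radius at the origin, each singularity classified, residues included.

Radius of convergence at 0: 3/5.
At -3/4: a pole of order 3; residue -116720/216513.
At 3/5: a pole of order 1; residue 116720/216513.

Denominator factor (χ + 3/4)^3: pole of order 3 at -3/4, modulus 3/4.
Denominator factor (χ - 3/5): pole of order 1 at 3/5, modulus 3/5.
The radius of convergence is the smallest modulus among the singular points: 3/5.
At the order-3 pole -3/4 set g(χ) = (χ - (-3/4))^3*f(χ) = (39*χ**2/11 - 37*χ/36 + 2/3)/(χ - 3/5).
Order-3 pole: residue = g''(a)/2; g''(-3/4) = -233440/216513, so the residue is -116720/216513.
At the order-1 pole 3/5 set g(χ) = (χ - (3/5))*f(χ) = (39*χ**2/11 - 37*χ/36 + 2/3)/(χ + 3/4)**3.
Simple pole: residue = g(a) at a = 3/5, which is 116720/216513.
List the singular points by increasing real part (a conjugate pair: the negative imaginary part first).


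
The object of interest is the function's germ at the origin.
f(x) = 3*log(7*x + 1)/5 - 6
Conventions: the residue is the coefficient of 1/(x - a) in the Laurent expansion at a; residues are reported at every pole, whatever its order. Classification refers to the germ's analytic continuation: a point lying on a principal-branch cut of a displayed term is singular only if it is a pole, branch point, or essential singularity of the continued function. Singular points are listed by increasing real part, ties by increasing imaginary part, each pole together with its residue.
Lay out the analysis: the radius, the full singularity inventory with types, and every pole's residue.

Radius of convergence at 0: 1/7.
At -1/7: a logarithmic branch point.

Branch term (3/5)*log(1 - x/(-1/7)): its argument vanishes at x = -1/7, a logarithmic branch point, modulus 1/7.
The radius of convergence is the smallest modulus among the singular points: 1/7.


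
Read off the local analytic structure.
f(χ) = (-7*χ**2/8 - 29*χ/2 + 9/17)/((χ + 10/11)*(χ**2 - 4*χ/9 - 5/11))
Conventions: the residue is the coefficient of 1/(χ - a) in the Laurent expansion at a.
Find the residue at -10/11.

At the order-1 pole -10/11 set g(χ) = (χ - (-10/11))*f(χ) = (-7*χ**2/8 - 29*χ/2 + 9/17)/(χ**2 - 4*χ/9 - 5/11).
Simple pole: residue = g(a) at a = -10/11, which is 480897/28730.

The residue is 480897/28730.


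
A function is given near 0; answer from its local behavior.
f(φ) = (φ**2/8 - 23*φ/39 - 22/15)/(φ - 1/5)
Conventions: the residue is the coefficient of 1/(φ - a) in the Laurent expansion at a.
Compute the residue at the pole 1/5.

The residue is -4107/2600.

At the order-1 pole 1/5 set g(φ) = (φ - (1/5))*f(φ) = φ**2/8 - 23*φ/39 - 22/15.
Simple pole: residue = g(a) at a = 1/5, which is -4107/2600.


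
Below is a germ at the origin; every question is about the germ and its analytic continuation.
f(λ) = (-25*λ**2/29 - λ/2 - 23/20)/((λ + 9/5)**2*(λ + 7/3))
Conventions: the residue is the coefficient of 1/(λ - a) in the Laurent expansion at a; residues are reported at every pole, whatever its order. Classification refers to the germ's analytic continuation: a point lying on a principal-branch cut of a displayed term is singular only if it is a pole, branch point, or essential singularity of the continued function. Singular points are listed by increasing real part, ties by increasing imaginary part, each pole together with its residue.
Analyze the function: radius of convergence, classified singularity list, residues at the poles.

Radius of convergence at 0: 9/5.
At -7/3: a pole of order 1; residue -122065/7424.
At -9/5: a pole of order 2; residue 115665/7424.

Denominator factor (λ + 7/3): pole of order 1 at -7/3, modulus 7/3.
Denominator factor (λ + 9/5)^2: pole of order 2 at -9/5, modulus 9/5.
The radius of convergence is the smallest modulus among the singular points: 9/5.
At the order-1 pole -7/3 set g(λ) = (λ - (-7/3))*f(λ) = (-25*λ**2/29 - λ/2 - 23/20)/(λ + 9/5)**2.
Simple pole: residue = g(a) at a = -7/3, which is -122065/7424.
At the order-2 pole -9/5 set g(λ) = (λ - (-9/5))^2*f(λ) = (-25*λ**2/29 - λ/2 - 23/20)/(λ + 7/3).
Order-2 pole: residue = g'(a); g'(-9/5) = 115665/7424, so the residue is 115665/7424.
List the singular points by increasing real part (a conjugate pair: the negative imaginary part first).


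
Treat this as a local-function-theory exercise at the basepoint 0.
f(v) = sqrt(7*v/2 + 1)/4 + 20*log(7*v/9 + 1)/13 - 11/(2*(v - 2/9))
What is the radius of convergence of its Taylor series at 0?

Denominator factor (v - 2/9): pole of order 1 at 2/9, modulus 2/9.
Branch term (20/13)*log(1 - v/(-9/7)): its argument vanishes at v = -9/7, a logarithmic branch point, modulus 9/7.
Branch term (1/4)*sqrt(1 - v/(-2/7)): its argument vanishes at v = -2/7, a square-root branch point, modulus 2/7.
The radius of convergence is the smallest modulus among the singular points: 2/9.

The radius of convergence is 2/9.


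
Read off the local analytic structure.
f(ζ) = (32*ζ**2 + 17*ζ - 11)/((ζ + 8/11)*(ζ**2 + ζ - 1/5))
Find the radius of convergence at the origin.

The radius of convergence is -1/2 + (3/10)*sqrt(5).

Denominator factor (ζ + 8/11): pole of order 1 at -8/11, modulus 8/11.
Denominator factor (ζ**2 + ζ - 1/5): discriminant 9/5, real irrational roots -1/2 + (3/10)*sqrt(5) and -1/2 - (3/10)*sqrt(5); poles of order 1, moduli -1/2 + (3/10)*sqrt(5) and 1/2 + (3/10)*sqrt(5).
The radius of convergence is the smallest modulus among the singular points: -1/2 + (3/10)*sqrt(5).


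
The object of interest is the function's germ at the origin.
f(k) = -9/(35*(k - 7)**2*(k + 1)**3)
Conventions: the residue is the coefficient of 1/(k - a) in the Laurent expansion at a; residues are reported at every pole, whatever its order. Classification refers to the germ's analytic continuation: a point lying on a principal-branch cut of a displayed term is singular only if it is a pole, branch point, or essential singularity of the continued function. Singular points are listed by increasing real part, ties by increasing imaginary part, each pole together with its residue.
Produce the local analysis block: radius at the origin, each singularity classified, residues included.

Radius of convergence at 0: 1.
At -1: a pole of order 3; residue -27/143360.
At 7: a pole of order 2; residue 27/143360.

Denominator factor (k - 7)^2: pole of order 2 at 7, modulus 7.
Denominator factor (k + 1)^3: pole of order 3 at -1, modulus 1.
The radius of convergence is the smallest modulus among the singular points: 1.
At the order-3 pole -1 set g(k) = (k - (-1))^3*f(k) = -9/(35*(k - 7)**2).
Order-3 pole: residue = g''(a)/2; g''(-1) = -27/71680, so the residue is -27/143360.
At the order-2 pole 7 set g(k) = (k - (7))^2*f(k) = -9/(35*(k + 1)**3).
Order-2 pole: residue = g'(a); g'(7) = 27/143360, so the residue is 27/143360.
List the singular points by increasing real part (a conjugate pair: the negative imaginary part first).


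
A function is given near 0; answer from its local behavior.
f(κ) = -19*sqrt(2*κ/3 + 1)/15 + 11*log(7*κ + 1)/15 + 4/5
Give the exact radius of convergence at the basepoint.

Branch term (-19/15)*sqrt(1 - κ/(-3/2)): its argument vanishes at κ = -3/2, a square-root branch point, modulus 3/2.
Branch term (11/15)*log(1 - κ/(-1/7)): its argument vanishes at κ = -1/7, a logarithmic branch point, modulus 1/7.
The radius of convergence is the smallest modulus among the singular points: 1/7.

The radius of convergence is 1/7.


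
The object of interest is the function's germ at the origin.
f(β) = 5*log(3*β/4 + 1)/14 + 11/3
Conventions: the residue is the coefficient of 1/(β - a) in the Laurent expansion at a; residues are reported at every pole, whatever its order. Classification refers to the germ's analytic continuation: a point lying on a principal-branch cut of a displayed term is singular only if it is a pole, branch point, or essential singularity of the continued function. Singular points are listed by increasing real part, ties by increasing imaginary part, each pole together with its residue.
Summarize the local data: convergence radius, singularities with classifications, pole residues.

Radius of convergence at 0: 4/3.
At -4/3: a logarithmic branch point.

Branch term (5/14)*log(1 - β/(-4/3)): its argument vanishes at β = -4/3, a logarithmic branch point, modulus 4/3.
The radius of convergence is the smallest modulus among the singular points: 4/3.


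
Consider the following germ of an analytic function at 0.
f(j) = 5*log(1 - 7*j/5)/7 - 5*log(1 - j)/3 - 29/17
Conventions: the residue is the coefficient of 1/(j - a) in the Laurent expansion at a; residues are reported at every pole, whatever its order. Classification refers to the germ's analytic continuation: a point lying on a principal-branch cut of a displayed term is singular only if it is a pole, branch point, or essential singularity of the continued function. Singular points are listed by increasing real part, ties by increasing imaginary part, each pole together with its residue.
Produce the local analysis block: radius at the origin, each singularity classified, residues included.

Branch term (-5/3)*log(1 - j/(1)): its argument vanishes at j = 1, a logarithmic branch point, modulus 1.
Branch term (5/7)*log(1 - j/(5/7)): its argument vanishes at j = 5/7, a logarithmic branch point, modulus 5/7.
The radius of convergence is the smallest modulus among the singular points: 5/7.
List the singular points by increasing real part (a conjugate pair: the negative imaginary part first).

Radius of convergence at 0: 5/7.
At 5/7: a logarithmic branch point.
At 1: a logarithmic branch point.


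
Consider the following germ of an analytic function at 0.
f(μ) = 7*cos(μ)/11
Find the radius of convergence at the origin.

The factor cos(μ) is entire and contributes no finite singular point.
The polynomial part has no poles.
No finite singular points: the Taylor series at 0 converges everywhere.

The radius of convergence is infinite.


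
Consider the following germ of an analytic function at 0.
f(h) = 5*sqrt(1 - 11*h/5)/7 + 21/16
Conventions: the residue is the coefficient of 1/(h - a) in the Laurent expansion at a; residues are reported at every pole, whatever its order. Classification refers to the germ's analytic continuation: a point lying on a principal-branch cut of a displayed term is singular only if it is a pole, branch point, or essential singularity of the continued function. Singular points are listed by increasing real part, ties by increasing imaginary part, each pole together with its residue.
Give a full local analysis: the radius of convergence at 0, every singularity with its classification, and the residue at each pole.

Radius of convergence at 0: 5/11.
At 5/11: an algebraic (square-root) branch point.

Branch term (5/7)*sqrt(1 - h/(5/11)): its argument vanishes at h = 5/11, a square-root branch point, modulus 5/11.
The radius of convergence is the smallest modulus among the singular points: 5/11.


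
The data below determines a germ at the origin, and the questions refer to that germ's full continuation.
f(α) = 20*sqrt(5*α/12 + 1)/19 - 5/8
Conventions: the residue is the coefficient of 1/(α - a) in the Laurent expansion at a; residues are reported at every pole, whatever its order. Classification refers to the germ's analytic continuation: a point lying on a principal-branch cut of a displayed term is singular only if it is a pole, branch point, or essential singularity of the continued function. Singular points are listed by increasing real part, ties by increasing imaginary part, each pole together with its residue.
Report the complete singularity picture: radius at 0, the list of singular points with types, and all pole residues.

Radius of convergence at 0: 12/5.
At -12/5: an algebraic (square-root) branch point.

Branch term (20/19)*sqrt(1 - α/(-12/5)): its argument vanishes at α = -12/5, a square-root branch point, modulus 12/5.
The radius of convergence is the smallest modulus among the singular points: 12/5.


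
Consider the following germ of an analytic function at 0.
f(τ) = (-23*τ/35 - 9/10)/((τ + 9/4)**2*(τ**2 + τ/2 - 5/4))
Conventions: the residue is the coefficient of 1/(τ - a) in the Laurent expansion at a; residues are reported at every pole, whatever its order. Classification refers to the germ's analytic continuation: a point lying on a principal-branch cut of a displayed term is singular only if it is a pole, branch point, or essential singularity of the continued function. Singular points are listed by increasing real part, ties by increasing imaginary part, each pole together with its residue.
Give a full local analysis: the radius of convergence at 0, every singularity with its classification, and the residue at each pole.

Radius of convergence at 0: -1/4 + (1/4)*sqrt(21).
At -9/4: a pole of order 2; residue 4912/64715.
At -1/4 - (1/4)*sqrt(21): a pole of order 1; residue -2456/64715 + (8216/1359015)*sqrt(21).
At -1/4 + (1/4)*sqrt(21): a pole of order 1; residue -2456/64715 - (8216/1359015)*sqrt(21).

Denominator factor (τ**2 + τ/2 - 5/4): discriminant 21/4, real irrational roots -1/4 + (1/4)*sqrt(21) and -1/4 - (1/4)*sqrt(21); poles of order 1, moduli -1/4 + (1/4)*sqrt(21) and 1/4 + (1/4)*sqrt(21).
Denominator factor (τ + 9/4)^2: pole of order 2 at -9/4, modulus 9/4.
The radius of convergence is the smallest modulus among the singular points: -1/4 + (1/4)*sqrt(21).
At the order-2 pole -9/4 set g(τ) = (τ - (-9/4))^2*f(τ) = (-23*τ/35 - 9/10)/(τ**2 + τ/2 - 5/4).
Order-2 pole: residue = g'(a); g'(-9/4) = 4912/64715, so the residue is 4912/64715.
The factor τ**2 + τ/2 - 5/4 splits as (τ - a)(τ - a') with a = -1/4 - (1/4)*sqrt(21), a' = -1/4 + (1/4)*sqrt(21). At the order-1 pole a set g(τ) = (τ - a)*f(τ) = [(-23*τ/35 - 9/10)/(τ + 9/4)**2] / (τ - a').
Simple pole: residue = g(a) at a = -1/4 - (1/4)*sqrt(21), which is -2456/64715 + (8216/1359015)*sqrt(21).
The factor τ**2 + τ/2 - 5/4 splits as (τ - a)(τ - a') with a = -1/4 + (1/4)*sqrt(21), a' = -1/4 - (1/4)*sqrt(21). At the order-1 pole a set g(τ) = (τ - a)*f(τ) = [(-23*τ/35 - 9/10)/(τ + 9/4)**2] / (τ - a').
Simple pole: residue = g(a) at a = -1/4 + (1/4)*sqrt(21), which is -2456/64715 - (8216/1359015)*sqrt(21).
List the singular points by increasing real part (a conjugate pair: the negative imaginary part first).


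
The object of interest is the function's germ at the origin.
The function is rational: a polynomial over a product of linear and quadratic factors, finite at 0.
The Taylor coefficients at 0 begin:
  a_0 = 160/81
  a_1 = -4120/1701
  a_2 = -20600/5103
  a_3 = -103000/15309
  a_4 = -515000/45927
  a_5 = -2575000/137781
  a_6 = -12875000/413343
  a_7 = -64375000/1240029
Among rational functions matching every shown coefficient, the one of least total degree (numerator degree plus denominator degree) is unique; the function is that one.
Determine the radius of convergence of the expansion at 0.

No rational of total degree below 2 reproduces all 8 coefficients; solving the [1/1] Pade equations on them gives f(u) = (24*u/7 - 32/27)/(u - 3/5), whose expansion matches every shown term.
Denominator factor (u - 3/5): pole of order 1 at 3/5, modulus 3/5.
The radius of convergence is the smallest modulus among the singular points: 3/5.

The radius of convergence is 3/5.
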